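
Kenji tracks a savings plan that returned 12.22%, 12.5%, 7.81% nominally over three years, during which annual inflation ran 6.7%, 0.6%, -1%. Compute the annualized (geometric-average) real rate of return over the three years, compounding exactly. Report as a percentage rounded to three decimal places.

Nominal growth factor = 1.1222 × 1.1250 × 1.0781 = 1.36107430
Price-level growth factor = 1.0670 × 1.0060 × 0.9900 = 1.06266798
Real growth factor = 1.36107430 / 1.06266798 = 1.28080861
Annualized real rate = 1.28080861^(1/3) − 1 = 8.5996% → 8.600%.

8.600%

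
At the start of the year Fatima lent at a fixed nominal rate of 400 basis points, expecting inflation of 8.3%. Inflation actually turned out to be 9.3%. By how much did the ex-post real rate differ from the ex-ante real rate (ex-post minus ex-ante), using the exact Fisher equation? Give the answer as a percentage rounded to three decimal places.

-0.879%

Ex-ante: (1 + 0.0400)/(1 + 0.0830) − 1 = -3.9705%
Ex-post: (1 + 0.0400)/(1 + 0.0930) − 1 = -4.8490%
Difference (ex-post − ex-ante) = -0.8786% → -0.879%.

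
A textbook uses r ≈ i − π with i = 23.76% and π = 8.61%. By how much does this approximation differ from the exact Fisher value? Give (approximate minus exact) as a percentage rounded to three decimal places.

Approximate: r ≈ 23.760% − 8.610% = 15.1500%
Exact: (1 + 0.2376)/(1 + 0.0861) − 1 = 13.9490%
Error = 15.1500% − 13.9490% = 1.2010% → 1.201%.

1.201%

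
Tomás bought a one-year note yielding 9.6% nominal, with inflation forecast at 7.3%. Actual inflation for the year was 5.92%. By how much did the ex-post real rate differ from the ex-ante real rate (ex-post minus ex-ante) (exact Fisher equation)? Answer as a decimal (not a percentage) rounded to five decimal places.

0.01331

Ex-ante: (1 + 0.0960)/(1 + 0.0730) − 1 = 2.1435%
Ex-post: (1 + 0.0960)/(1 + 0.0592) − 1 = 3.4743%
Difference (ex-post − ex-ante) = 1.3308% → 0.01331.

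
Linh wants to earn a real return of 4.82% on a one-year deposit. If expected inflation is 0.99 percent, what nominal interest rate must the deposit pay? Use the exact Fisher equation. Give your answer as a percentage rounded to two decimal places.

5.86%

(1 + i) = (1 + r)(1 + π) = 1.04820 × 1.00990 = 1.05857718
i = 1.05857718 − 1, so the required nominal rate is 5.86%.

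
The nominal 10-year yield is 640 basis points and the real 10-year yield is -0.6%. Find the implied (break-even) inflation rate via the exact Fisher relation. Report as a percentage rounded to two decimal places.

7.04%

(1 + π) = (1 + i)/(1 + r) = 1.06400 / 0.99400 = 1.070423
Break-even inflation = 1.070423 − 1 → 7.04%.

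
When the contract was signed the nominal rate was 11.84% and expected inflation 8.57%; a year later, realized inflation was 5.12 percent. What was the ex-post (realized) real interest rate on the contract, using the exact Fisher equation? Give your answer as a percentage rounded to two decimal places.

6.39%

Ex-post: (1 + 0.1184)/(1 + 0.0512) − 1 = 6.3927%
So the realized real rate is 6.39%.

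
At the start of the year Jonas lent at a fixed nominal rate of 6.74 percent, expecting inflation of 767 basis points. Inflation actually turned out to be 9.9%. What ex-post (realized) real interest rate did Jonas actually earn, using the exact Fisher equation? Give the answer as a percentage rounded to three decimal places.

Ex-post: (1 + 0.0674)/(1 + 0.0990) − 1 = -2.8753%
So the realized real rate is -2.875%.

-2.875%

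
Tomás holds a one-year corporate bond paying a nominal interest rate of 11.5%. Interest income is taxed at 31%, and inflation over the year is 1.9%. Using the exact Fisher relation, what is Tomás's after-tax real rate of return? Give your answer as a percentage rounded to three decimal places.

After-tax nominal return = 11.5% × (1 − 0.31) = 7.9350%.
1 + r = 1.07935 / 1.01900 = 1.0592247
After-tax real rate = 1.0592247 − 1 → 5.922%.

5.922%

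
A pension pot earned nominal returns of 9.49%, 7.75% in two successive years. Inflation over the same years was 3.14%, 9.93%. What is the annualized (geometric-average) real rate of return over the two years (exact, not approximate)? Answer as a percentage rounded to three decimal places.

2.006%

Compound the nominal returns: 1.0949 × 1.0775 = 1.17975475.
Compound inflation: 1.0314 × 1.0993 = 1.13381802.
Deflate: 1.17975475 / 1.13381802 = 1.04051508.
Annualized real rate = 1.04051508^(1/2) − 1 = 2.0056% → 2.006%.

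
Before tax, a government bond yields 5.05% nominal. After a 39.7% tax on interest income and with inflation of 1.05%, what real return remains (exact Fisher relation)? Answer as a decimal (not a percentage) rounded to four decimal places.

After-tax nominal return = 5.05% × (1 − 0.397) = 3.04515%.
1 + r = 1.0304515 / 1.01050 = 1.019744
After-tax real rate = 1.019744 − 1 → 0.0197.

0.0197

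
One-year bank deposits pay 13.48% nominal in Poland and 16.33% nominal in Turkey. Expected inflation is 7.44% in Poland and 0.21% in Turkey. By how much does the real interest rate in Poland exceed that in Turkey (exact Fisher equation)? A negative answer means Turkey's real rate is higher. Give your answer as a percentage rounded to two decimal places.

Poland: (1 + 0.1348)/(1 + 0.0744) − 1 = 5.6217%
Turkey: (1 + 0.1633)/(1 + 0.0021) − 1 = 16.0862%
Differential = 5.6217% − 16.0862% = -10.4645% → -10.46%.

-10.46%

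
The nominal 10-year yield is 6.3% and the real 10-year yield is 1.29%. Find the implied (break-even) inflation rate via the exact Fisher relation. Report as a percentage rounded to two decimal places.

(1 + π) = (1 + i)/(1 + r) = 1.06300 / 1.01290 = 1.049462
Break-even inflation = 1.049462 − 1 → 4.95%.

4.95%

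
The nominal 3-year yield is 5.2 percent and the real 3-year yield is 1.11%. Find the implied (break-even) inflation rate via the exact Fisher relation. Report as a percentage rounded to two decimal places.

4.05%

(1 + π) = (1 + i)/(1 + r) = 1.05200 / 1.01110 = 1.040451
Break-even inflation = 1.040451 − 1 → 4.05%.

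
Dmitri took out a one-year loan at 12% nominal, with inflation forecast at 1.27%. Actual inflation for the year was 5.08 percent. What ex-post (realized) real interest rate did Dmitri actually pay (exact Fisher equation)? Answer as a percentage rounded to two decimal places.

Ex-post: (1 + 0.1200)/(1 + 0.0508) − 1 = 6.5855%
So the realized real rate is 6.59%.

6.59%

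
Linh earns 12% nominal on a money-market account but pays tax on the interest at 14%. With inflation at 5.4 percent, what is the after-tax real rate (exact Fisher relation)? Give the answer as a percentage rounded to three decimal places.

After-tax nominal return = 12% × (1 − 0.14) = 10.3200%.
1 + r = 1.10320 / 1.05400 = 1.046679
After-tax real rate = 1.046679 − 1 → 4.668%.

4.668%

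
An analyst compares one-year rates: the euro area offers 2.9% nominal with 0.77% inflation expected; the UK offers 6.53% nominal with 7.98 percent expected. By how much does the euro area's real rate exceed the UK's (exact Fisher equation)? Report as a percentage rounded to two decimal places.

The euro area: (1 + 0.0290)/(1 + 0.0077) − 1 = 2.1137%
The UK: (1 + 0.0653)/(1 + 0.0798) − 1 = -1.3428%
Differential = 2.1137% − (-1.3428%) = 3.4566% → 3.46%.

3.46%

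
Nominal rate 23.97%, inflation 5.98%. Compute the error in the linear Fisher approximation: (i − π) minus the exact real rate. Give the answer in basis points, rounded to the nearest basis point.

102 basis points

Approximate: r ≈ 23.970% − 5.980% = 17.9900%
Exact: (1 + 0.2397)/(1 + 0.0598) − 1 = 16.9749%
Error = 17.9900% − 16.9749% = 1.0151% → 102 basis points.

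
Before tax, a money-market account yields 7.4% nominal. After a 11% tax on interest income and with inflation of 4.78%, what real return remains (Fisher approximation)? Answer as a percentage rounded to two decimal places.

1.81%

After-tax nominal return = 7.4% × (1 − 0.11) = 6.5860%.
r ≈ 6.5860% − 4.78% → 1.81%.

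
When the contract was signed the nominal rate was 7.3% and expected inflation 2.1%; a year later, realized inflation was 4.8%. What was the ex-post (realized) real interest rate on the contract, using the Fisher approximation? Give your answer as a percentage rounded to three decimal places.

Ex-post: 7.3% − 4.8% = 2.500%
So the realized real rate is 2.500%.

2.500%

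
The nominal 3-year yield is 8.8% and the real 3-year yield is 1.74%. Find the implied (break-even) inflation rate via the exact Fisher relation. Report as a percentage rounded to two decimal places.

(1 + π) = (1 + i)/(1 + r) = 1.08800 / 1.01740 = 1.069393
Break-even inflation = 1.069393 − 1 → 6.94%.

6.94%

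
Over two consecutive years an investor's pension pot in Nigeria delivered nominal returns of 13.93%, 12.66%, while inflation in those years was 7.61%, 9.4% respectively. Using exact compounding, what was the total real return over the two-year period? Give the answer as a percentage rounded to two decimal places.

9.03%

Compound the nominal returns: 1.1393 × 1.1266 = 1.283535.
Compound inflation: 1.0761 × 1.0940 = 1.177253.
Deflate: 1.283535 / 1.177253 = 1.090280.
Total real return = 1.090280 − 1 → 9.03%.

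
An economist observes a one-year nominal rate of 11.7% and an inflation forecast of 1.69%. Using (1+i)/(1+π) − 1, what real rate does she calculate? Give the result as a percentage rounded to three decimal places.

By the Fisher identity, 1 + r = (1 + i)/(1 + π).
1 + r = 1.11700 / 1.01690 = 1.098436
r = 1.098436 − 1 = 9.8436%, i.e. 9.844%.

9.844%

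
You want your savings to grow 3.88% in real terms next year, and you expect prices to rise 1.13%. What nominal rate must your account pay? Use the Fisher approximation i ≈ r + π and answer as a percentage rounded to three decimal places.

i ≈ r + π = 3.88% + 1.13% = 5.010%.

5.010%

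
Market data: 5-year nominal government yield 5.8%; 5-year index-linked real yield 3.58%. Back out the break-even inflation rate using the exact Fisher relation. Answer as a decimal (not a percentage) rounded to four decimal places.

0.0214

(1 + π) = (1 + i)/(1 + r) = 1.05800 / 1.03580 = 1.021433
Break-even inflation = 1.021433 − 1 → 0.0214.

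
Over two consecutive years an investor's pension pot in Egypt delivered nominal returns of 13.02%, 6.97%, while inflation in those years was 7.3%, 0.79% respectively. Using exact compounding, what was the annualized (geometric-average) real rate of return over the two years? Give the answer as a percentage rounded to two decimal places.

Compound the nominal returns: 1.1302 × 1.0697 = 1.20897494.
Compound inflation: 1.0730 × 1.0079 = 1.08147670.
Deflate: 1.20897494 / 1.08147670 = 1.11789273.
Annualized real rate = 1.11789273^(1/2) − 1 = 5.7304% → 5.73%.

5.73%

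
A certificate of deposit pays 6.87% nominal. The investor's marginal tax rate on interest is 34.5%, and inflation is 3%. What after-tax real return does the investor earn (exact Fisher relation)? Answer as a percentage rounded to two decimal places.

1.46%

After-tax nominal return = 6.87% × (1 − 0.345) = 4.49985%.
1 + r = 1.0449985 / 1.03000 = 1.014562
After-tax real rate = 1.014562 − 1 → 1.46%.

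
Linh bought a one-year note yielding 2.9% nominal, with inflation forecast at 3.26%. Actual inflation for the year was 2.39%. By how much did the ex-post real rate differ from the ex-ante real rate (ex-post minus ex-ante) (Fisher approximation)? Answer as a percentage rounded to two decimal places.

Ex-ante: 2.9% − 3.26% = -0.360%
Ex-post: 2.9% − 2.39% = 0.510%
Difference (ex-post − ex-ante) = 0.8700% → 0.87%.

0.87%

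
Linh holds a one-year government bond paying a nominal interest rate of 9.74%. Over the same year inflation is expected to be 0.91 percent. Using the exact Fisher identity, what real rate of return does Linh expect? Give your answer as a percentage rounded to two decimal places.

8.75%

1 + r = 1.09740 / 1.00910 = 1.087504
r = 1.087504 − 1 = 8.7504%, i.e. 8.75%.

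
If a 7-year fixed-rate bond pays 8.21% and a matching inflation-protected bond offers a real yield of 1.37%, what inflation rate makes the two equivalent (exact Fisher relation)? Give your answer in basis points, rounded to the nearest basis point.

(1 + π) = (1 + i)/(1 + r) = 1.08210 / 1.01370 = 1.067476
Break-even inflation = 1.067476 − 1 → 675 basis points.

675 basis points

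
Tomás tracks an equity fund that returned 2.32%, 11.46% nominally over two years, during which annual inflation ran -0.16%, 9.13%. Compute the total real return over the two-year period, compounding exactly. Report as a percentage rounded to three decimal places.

Compound the nominal returns: 1.0232 × 1.1146 = 1.140459.
Compound inflation: 0.9984 × 1.0913 = 1.089554.
Deflate: 1.140459 / 1.089554 = 1.046721.
Total real return = 1.046721 − 1 → 4.672%.

4.672%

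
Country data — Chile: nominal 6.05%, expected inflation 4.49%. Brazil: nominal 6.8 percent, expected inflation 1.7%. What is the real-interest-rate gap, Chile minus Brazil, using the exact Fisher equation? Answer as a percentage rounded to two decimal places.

Chile: (1 + 0.0605)/(1 + 0.0449) − 1 = 1.4930%
Brazil: (1 + 0.0680)/(1 + 0.0170) − 1 = 5.0147%
Differential = 1.4930% − 5.0147% = -3.5218% → -3.52%.

-3.52%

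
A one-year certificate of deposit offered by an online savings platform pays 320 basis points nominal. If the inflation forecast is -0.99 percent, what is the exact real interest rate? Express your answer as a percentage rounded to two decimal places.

4.23%

By the Fisher relation, 1 + r = (1 + i)/(1 + π).
1 + r = 1.03200 / 0.99010 = 1.042319
r = 1.042319 − 1 = 4.2319%, i.e. 4.23%.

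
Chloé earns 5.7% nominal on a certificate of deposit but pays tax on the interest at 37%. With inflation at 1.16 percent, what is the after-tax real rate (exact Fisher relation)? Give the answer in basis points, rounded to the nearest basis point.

240 basis points

After-tax nominal return = 5.7% × (1 − 0.37) = 3.5910%.
1 + r = 1.03591 / 1.01160 = 1.024031
After-tax real rate = 1.024031 − 1 → 240 basis points.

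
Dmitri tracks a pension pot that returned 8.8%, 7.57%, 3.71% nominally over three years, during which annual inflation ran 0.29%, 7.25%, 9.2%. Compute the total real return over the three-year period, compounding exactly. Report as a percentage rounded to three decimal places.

3.339%

Compound the nominal returns: 1.0880 × 1.0757 × 1.0371 = 1.213782.
Compound inflation: 1.0029 × 1.0725 × 1.0920 = 1.174566.
Deflate: 1.213782 / 1.174566 = 1.033387.
Total real return = 1.033387 − 1 → 3.339%.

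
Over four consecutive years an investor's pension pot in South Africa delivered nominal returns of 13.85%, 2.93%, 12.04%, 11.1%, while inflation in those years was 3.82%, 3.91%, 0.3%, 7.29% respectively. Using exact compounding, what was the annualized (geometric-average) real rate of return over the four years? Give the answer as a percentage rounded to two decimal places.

5.87%

Nominal growth factor = 1.1385 × 1.0293 × 1.1204 × 1.1110 = 1.45868718
Price-level growth factor = 1.0382 × 1.0391 × 1.0030 × 1.0729 = 1.16090999
Real growth factor = 1.45868718 / 1.16090999 = 1.25650326
Annualized real rate = 1.25650326^(1/4) − 1 = 5.8744% → 5.87%.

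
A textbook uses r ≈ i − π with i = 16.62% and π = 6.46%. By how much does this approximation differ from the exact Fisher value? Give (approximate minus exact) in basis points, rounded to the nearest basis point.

62 basis points

Approximate: r ≈ 16.620% − 6.460% = 10.1600%
Exact: (1 + 0.1662)/(1 + 0.0646) − 1 = 9.5435%
Error = 10.1600% − 9.5435% = 0.6165% → 62 basis points.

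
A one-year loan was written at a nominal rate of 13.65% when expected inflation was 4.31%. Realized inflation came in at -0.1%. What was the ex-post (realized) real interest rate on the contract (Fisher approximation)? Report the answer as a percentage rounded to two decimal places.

13.75%

Ex-post: 13.65% − (-0.1%) = 13.750%
So the realized real rate is 13.75%.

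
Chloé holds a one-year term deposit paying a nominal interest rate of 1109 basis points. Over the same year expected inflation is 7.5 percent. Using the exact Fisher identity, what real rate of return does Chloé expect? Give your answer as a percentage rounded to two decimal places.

3.34%

By the Fisher identity, 1 + r = (1 + i)/(1 + π).
1 + r = 1.11090 / 1.07500 = 1.033395
r = 1.033395 − 1 = 3.3395%, i.e. 3.34%.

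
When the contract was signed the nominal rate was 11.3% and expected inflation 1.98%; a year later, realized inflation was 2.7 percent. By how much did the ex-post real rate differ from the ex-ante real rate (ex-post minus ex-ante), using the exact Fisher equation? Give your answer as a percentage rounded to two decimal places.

Ex-ante: (1 + 0.1130)/(1 + 0.0198) − 1 = 9.1390%
Ex-post: (1 + 0.1130)/(1 + 0.0270) − 1 = 8.3739%
Difference (ex-post − ex-ante) = -0.7651% → -0.77%.

-0.77%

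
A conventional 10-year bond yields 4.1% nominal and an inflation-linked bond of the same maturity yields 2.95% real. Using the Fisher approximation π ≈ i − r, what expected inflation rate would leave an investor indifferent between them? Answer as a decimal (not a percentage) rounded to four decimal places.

0.0115

π ≈ i − r = 4.1% − 2.95% → 0.0115.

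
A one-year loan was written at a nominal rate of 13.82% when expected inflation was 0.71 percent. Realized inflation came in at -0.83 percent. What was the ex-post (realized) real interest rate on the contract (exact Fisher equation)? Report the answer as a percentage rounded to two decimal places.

14.77%

Ex-post: (1 + 0.1382)/(1 − 0.0083) − 1 = 14.7726%
So the realized real rate is 14.77%.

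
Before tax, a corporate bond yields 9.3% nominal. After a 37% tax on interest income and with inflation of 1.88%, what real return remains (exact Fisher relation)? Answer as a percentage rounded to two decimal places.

3.91%

After-tax nominal return = 9.3% × (1 − 0.37) = 5.8590%.
1 + r = 1.05859 / 1.01880 = 1.039056
After-tax real rate = 1.039056 − 1 → 3.91%.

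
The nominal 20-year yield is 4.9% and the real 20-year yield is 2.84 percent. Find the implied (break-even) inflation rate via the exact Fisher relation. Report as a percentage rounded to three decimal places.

2.003%

(1 + π) = (1 + i)/(1 + r) = 1.04900 / 1.02840 = 1.020031
Break-even inflation = 1.020031 − 1 → 2.003%.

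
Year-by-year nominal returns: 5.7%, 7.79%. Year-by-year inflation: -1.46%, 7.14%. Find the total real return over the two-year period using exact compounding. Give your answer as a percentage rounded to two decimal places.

Compound the nominal returns: 1.0570 × 1.0779 = 1.139340.
Compound inflation: 0.9854 × 1.0714 = 1.055758.
Deflate: 1.139340 / 1.055758 = 1.079168.
Total real return = 1.079168 − 1 → 7.92%.

7.92%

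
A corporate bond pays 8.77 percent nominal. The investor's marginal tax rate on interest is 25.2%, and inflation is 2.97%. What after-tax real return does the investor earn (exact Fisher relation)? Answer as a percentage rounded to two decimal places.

3.49%

After-tax nominal return = 8.77% × (1 − 0.252) = 6.55996%.
1 + r = 1.0655996 / 1.02970 = 1.034864
After-tax real rate = 1.034864 − 1 → 3.49%.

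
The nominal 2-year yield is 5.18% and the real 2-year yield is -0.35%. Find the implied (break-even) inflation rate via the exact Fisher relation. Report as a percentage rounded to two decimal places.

5.55%

(1 + π) = (1 + i)/(1 + r) = 1.05180 / 0.99650 = 1.055494
Break-even inflation = 1.055494 − 1 → 5.55%.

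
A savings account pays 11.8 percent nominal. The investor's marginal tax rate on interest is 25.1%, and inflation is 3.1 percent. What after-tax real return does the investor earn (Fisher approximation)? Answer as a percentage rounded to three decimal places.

After-tax nominal return = 11.8% × (1 − 0.251) = 8.8382%.
r ≈ 8.8382% − 3.1% → 5.738%.

5.738%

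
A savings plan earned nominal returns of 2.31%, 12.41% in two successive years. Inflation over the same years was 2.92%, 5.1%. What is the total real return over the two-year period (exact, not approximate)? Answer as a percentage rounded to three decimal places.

Nominal growth factor = 1.0231 × 1.1241 = 1.150067
Price-level growth factor = 1.0292 × 1.0510 = 1.081689
Real growth factor = 1.150067 / 1.081689 = 1.063214
Total real return = 1.063214 − 1 → 6.321%.

6.321%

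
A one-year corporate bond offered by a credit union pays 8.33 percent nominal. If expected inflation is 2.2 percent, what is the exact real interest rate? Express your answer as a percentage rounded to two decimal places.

By the Fisher equation, 1 + r = (1 + i)/(1 + π).
1 + r = 1.08330 / 1.02200 = 1.059980
r = 1.059980 − 1 = 5.9980%, i.e. 6.00%.

6.00%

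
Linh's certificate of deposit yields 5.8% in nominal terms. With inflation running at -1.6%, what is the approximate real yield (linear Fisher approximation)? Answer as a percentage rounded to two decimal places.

7.40%

r ≈ i − π = 5.8% − (-1.6%) = 7.40%.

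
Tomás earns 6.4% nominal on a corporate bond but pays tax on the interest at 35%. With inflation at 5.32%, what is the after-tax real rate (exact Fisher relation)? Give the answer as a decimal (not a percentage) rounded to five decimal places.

-0.01101

After-tax nominal return = 6.4% × (1 − 0.35) = 4.1600%.
1 + r = 1.04160 / 1.05320 = 0.988986
After-tax real rate = 0.988986 − 1 → -0.01101.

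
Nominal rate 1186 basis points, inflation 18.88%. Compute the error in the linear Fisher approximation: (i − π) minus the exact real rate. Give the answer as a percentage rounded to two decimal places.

-1.11%

Approximate: r ≈ 11.860% − 18.880% = -7.0200%
Exact: (1 + 0.1186)/(1 + 0.1888) − 1 = -5.9051%
Error = -7.0200% − (-5.9051%) = -1.1149% → -1.11%.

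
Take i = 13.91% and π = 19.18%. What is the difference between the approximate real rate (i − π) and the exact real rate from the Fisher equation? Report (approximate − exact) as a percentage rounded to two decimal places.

Approximate: r ≈ 13.910% − 19.180% = -5.2700%
Exact: (1 + 0.1391)/(1 + 0.1918) − 1 = -4.4219%
Error = -5.2700% − (-4.4219%) = -0.8481% → -0.85%.

-0.85%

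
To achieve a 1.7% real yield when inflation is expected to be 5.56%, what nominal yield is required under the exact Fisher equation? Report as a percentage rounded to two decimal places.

7.35%

(1 + i) = (1 + r)(1 + π) = 1.01700 × 1.05560 = 1.0735452
i = 1.0735452 − 1, so the required nominal rate is 7.35%.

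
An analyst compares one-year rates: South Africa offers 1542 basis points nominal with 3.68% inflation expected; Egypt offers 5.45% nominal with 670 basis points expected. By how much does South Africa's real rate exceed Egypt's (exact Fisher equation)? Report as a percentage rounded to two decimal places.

12.49%

South Africa: (1 + 0.1542)/(1 + 0.0368) − 1 = 11.3233%
Egypt: (1 + 0.0545)/(1 + 0.0670) − 1 = -1.1715%
Differential = 11.3233% − (-1.1715%) = 12.4948% → 12.49%.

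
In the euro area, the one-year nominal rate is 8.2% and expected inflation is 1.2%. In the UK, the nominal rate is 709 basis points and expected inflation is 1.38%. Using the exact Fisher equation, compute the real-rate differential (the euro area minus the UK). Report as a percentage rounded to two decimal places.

The euro area: (1 + 0.0820)/(1 + 0.0120) − 1 = 6.9170%
The UK: (1 + 0.0709)/(1 + 0.0138) − 1 = 5.6323%
Differential = 6.9170% − 5.6323% = 1.2847% → 1.28%.

1.28%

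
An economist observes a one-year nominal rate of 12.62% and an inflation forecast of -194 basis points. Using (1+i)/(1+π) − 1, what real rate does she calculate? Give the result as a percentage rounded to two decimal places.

14.85%

1 + r = 1.12620 / 0.98060 = 1.148481
r = 1.148481 − 1 = 14.8481%, i.e. 14.85%.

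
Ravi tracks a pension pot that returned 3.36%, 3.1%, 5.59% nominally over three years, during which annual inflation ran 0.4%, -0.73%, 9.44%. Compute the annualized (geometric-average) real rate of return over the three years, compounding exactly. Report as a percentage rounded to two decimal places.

Nominal growth factor = 1.0336 × 1.0310 × 1.0559 = 1.12521097
Price-level growth factor = 1.0040 × 0.9927 × 1.0944 = 1.09075652
Real growth factor = 1.12521097 / 1.09075652 = 1.03158766
Annualized real rate = 1.03158766^(1/3) − 1 = 1.0420% → 1.04%.

1.04%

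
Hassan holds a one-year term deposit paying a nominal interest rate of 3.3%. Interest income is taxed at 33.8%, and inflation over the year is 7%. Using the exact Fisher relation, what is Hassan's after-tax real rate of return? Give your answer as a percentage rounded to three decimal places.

-4.500%

After-tax nominal return = 3.3% × (1 − 0.338) = 2.1846%.
1 + r = 1.021846 / 1.07000 = 0.954996
After-tax real rate = 0.954996 − 1 → -4.500%.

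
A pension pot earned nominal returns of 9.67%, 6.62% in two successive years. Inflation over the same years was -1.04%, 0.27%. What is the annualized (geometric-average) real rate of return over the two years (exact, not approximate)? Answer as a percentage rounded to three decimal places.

Nominal growth factor = 1.0967 × 1.0662 = 1.169301540
Price-level growth factor = 0.9896 × 1.0027 = 0.992271920
Real growth factor = 1.169301540 / 0.992271920 = 1.178408374
Annualized real rate = 1.178408374^(1/2) − 1 = 8.55452% → 8.555%.

8.555%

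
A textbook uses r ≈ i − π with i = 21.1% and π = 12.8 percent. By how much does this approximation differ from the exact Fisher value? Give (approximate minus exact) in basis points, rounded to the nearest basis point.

Approximate: r ≈ 21.100% − 12.800% = 8.3000%
Exact: (1 + 0.2110)/(1 + 0.1280) − 1 = 7.3582%
Error = 8.3000% − 7.3582% = 0.9418% → 94 basis points.

94 basis points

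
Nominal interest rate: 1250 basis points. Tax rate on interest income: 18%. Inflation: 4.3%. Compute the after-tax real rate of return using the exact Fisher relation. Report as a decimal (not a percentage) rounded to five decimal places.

After-tax nominal return = 12.5% × (1 − 0.18) = 10.2500%.
1 + r = 1.10250 / 1.04300 = 1.057047
After-tax real rate = 1.057047 − 1 → 0.05705.

0.05705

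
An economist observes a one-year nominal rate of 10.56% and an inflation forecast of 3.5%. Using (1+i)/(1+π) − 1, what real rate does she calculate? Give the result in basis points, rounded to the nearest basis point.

By the Fisher equation, 1 + r = (1 + i)/(1 + π).
1 + r = 1.10560 / 1.03500 = 1.068213
r = 1.068213 − 1 = 6.8213%, i.e. 682 basis points.

682 basis points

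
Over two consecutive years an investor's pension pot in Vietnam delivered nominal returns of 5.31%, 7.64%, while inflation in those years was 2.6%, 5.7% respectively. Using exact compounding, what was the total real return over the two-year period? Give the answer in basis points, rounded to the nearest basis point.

Compound the nominal returns: 1.0531 × 1.0764 = 1.133557.
Compound inflation: 1.0260 × 1.0570 = 1.084482.
Deflate: 1.133557 / 1.084482 = 1.045252.
Total real return = 1.045252 − 1 → 453 basis points.

453 basis points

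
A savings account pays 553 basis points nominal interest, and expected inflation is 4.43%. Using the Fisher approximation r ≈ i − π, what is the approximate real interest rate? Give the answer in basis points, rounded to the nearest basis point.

r ≈ i − π = 5.53% − 4.43% = 110 basis points.

110 basis points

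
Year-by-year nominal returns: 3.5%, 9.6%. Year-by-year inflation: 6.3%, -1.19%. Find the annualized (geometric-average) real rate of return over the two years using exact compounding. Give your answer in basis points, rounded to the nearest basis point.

392 basis points

Nominal growth factor = 1.0350 × 1.0960 = 1.13436000
Price-level growth factor = 1.0630 × 0.9881 = 1.05035030
Real growth factor = 1.13436000 / 1.05035030 = 1.07998255
Annualized real rate = 1.07998255^(1/2) − 1 = 3.9222% → 392 basis points.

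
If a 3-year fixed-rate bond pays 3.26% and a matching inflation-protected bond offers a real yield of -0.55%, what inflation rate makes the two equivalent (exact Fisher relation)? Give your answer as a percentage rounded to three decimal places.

3.831%

(1 + π) = (1 + i)/(1 + r) = 1.03260 / 0.99450 = 1.038311
Break-even inflation = 1.038311 − 1 → 3.831%.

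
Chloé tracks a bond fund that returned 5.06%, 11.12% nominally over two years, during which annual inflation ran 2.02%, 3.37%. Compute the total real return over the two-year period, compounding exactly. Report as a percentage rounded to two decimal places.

Nominal growth factor = 1.0506 × 1.1112 = 1.167427
Price-level growth factor = 1.0202 × 1.0337 = 1.054581
Real growth factor = 1.167427 / 1.054581 = 1.107006
Total real return = 1.107006 − 1 → 10.70%.

10.70%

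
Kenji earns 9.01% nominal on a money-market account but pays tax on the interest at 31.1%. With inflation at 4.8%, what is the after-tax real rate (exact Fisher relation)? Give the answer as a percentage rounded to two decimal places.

After-tax nominal return = 9.01% × (1 − 0.311) = 6.20789%.
1 + r = 1.0620789 / 1.04800 = 1.013434
After-tax real rate = 1.013434 − 1 → 1.34%.

1.34%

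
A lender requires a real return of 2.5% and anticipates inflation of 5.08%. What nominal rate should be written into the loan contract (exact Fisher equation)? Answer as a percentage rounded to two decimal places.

7.71%

(1 + i) = (1 + r)(1 + π) = 1.02500 × 1.05080 = 1.07707
i = 1.07707 − 1, so the required nominal rate is 7.71%.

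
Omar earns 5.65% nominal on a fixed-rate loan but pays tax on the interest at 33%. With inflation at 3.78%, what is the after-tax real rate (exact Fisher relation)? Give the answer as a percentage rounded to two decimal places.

0.01%

After-tax nominal return = 5.65% × (1 − 0.33) = 3.7855%.
1 + r = 1.037855 / 1.03780 = 1.000053
After-tax real rate = 1.000053 − 1 → 0.01%.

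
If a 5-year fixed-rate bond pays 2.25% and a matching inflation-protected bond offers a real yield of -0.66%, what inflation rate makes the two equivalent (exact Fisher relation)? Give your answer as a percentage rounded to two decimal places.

2.93%

(1 + π) = (1 + i)/(1 + r) = 1.02250 / 0.99340 = 1.029293
Break-even inflation = 1.029293 − 1 → 2.93%.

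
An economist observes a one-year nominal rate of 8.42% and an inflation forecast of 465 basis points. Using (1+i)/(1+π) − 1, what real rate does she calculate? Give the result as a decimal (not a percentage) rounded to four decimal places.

1 + r = 1.08420 / 1.04650 = 1.036025
r = 1.036025 − 1 = 3.6025%, i.e. 0.0360.

0.0360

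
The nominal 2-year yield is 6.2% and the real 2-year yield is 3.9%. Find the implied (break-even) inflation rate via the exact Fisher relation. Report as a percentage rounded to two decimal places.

2.21%

(1 + π) = (1 + i)/(1 + r) = 1.06200 / 1.03900 = 1.022137
Break-even inflation = 1.022137 − 1 → 2.21%.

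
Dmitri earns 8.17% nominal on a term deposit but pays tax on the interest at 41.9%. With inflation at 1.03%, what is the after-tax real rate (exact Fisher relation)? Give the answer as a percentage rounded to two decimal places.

After-tax nominal return = 8.17% × (1 − 0.419) = 4.74677%.
1 + r = 1.0474677 / 1.01030 = 1.036789
After-tax real rate = 1.036789 − 1 → 3.68%.

3.68%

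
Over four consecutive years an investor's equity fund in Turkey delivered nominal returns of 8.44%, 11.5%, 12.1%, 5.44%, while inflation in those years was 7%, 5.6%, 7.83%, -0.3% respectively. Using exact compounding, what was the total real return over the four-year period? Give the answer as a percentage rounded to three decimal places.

17.650%

Nominal growth factor = 1.0844 × 1.1150 × 1.1210 × 1.0544 = 1.429142
Price-level growth factor = 1.0700 × 1.0560 × 1.0783 × 0.9970 = 1.214738
Real growth factor = 1.429142 / 1.214738 = 1.176503
Total real return = 1.176503 − 1 → 17.650%.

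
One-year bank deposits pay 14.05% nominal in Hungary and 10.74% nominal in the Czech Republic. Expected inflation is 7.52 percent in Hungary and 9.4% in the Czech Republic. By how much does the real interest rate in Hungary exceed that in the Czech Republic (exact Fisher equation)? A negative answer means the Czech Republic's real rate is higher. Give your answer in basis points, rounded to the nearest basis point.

485 basis points

Hungary: (1 + 0.1405)/(1 + 0.0752) − 1 = 6.0733%
The Czech Republic: (1 + 0.1074)/(1 + 0.0940) − 1 = 1.2249%
Differential = 6.0733% − 1.2249% = 4.8484% → 485 basis points.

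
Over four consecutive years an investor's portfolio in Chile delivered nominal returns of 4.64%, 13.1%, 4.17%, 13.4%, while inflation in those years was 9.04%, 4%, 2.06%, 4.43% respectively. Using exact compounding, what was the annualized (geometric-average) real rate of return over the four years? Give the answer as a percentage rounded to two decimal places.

3.71%

Compound the nominal returns: 1.0464 × 1.1310 × 1.0417 × 1.1340 = 1.39802860.
Compound inflation: 1.0904 × 1.0400 × 1.0206 × 1.0443 = 1.20864852.
Deflate: 1.39802860 / 1.20864852 = 1.15668747.
Annualized real rate = 1.15668747^(1/4) − 1 = 3.7060% → 3.71%.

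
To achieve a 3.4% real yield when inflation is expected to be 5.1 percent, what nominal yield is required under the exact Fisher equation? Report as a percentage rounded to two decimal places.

8.67%

(1 + i) = (1 + r)(1 + π) = 1.03400 × 1.05100 = 1.086734
i = 1.086734 − 1, so the required nominal rate is 8.67%.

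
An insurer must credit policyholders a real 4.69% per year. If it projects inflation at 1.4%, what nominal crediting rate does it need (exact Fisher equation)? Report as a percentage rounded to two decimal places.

6.16%

(1 + i) = (1 + r)(1 + π) = 1.04690 × 1.01400 = 1.0615566
i = 1.0615566 − 1, so the required nominal rate is 6.16%.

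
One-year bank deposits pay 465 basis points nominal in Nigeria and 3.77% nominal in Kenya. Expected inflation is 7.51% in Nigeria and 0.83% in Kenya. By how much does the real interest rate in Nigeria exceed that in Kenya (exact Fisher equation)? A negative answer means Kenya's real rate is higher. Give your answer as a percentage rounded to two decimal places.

-5.58%

Nigeria: (1 + 0.0465)/(1 + 0.0751) − 1 = -2.6602%
Kenya: (1 + 0.0377)/(1 + 0.0083) − 1 = 2.9158%
Differential = -2.6602% − 2.9158% = -5.5760% → -5.58%.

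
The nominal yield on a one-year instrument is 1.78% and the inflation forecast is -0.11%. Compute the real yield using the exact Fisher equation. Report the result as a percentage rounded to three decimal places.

1.892%

By the Fisher relation, 1 + r = (1 + i)/(1 + π).
1 + r = 1.01780 / 0.99890 = 1.018921
r = 1.018921 − 1 = 1.8921%, i.e. 1.892%.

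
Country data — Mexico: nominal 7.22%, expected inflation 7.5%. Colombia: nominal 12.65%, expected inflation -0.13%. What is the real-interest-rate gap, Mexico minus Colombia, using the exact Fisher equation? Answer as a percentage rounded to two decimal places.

-13.06%

Mexico: (1 + 0.0722)/(1 + 0.0750) − 1 = -0.2605%
Colombia: (1 + 0.1265)/(1 − 0.0013) − 1 = 12.7966%
Differential = -0.2605% − 12.7966% = -13.0571% → -13.06%.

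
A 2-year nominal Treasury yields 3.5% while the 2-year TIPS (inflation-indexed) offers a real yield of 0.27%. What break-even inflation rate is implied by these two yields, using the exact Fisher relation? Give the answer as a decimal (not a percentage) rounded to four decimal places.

(1 + π) = (1 + i)/(1 + r) = 1.03500 / 1.00270 = 1.032213
Break-even inflation = 1.032213 − 1 → 0.0322.

0.0322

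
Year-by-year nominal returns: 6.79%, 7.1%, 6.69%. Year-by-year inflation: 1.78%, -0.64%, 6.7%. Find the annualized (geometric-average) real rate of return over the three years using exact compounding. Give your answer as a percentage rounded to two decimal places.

Nominal growth factor = 1.0679 × 1.0710 × 1.0669 = 1.22023583
Price-level growth factor = 1.0178 × 0.9936 × 1.0670 = 1.07904225
Real growth factor = 1.22023583 / 1.07904225 = 1.13085084
Annualized real rate = 1.13085084^(1/3) − 1 = 4.1842% → 4.18%.

4.18%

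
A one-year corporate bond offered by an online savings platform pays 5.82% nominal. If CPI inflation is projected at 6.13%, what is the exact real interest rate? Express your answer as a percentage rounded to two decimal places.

1 + r = 1.05820 / 1.06130 = 0.997079
r = 0.997079 − 1 = -0.2921%, i.e. -0.29%.

-0.29%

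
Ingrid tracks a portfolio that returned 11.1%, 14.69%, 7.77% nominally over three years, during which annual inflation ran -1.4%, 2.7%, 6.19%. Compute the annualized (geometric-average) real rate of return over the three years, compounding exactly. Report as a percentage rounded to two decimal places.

Nominal growth factor = 1.1110 × 1.1469 × 1.0777 = 1.37321170
Price-level growth factor = 0.9860 × 1.0270 × 1.0619 = 1.07530330
Real growth factor = 1.37321170 / 1.07530330 = 1.27704592
Annualized real rate = 1.27704592^(1/3) − 1 = 8.4931% → 8.49%.

8.49%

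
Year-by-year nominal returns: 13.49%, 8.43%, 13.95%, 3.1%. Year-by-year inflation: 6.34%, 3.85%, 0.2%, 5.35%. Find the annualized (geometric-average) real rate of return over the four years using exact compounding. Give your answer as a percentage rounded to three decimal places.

Compound the nominal returns: 1.1349 × 1.0843 × 1.1395 × 1.0310 = 1.44570622.
Compound inflation: 1.0634 × 1.0385 × 1.0020 × 1.0535 = 1.16574998.
Deflate: 1.44570622 / 1.16574998 = 1.24015118.
Annualized real rate = 1.24015118^(1/4) − 1 = 5.5282% → 5.528%.

5.528%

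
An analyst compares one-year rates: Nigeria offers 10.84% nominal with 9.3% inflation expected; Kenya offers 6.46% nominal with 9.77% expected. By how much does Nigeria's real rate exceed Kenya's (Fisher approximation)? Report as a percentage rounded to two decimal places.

4.85%

Nigeria: 10.84% − 9.3% = 1.540%
Kenya: 6.46% − 9.77% = -3.310%
Differential = 4.850% → 4.85%.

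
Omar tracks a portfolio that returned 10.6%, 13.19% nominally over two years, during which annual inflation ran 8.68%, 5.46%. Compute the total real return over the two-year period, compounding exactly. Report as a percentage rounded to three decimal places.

Nominal growth factor = 1.1060 × 1.1319 = 1.251881
Price-level growth factor = 1.0868 × 1.0546 = 1.146139
Real growth factor = 1.251881 / 1.146139 = 1.092259
Total real return = 1.092259 − 1 → 9.226%.

9.226%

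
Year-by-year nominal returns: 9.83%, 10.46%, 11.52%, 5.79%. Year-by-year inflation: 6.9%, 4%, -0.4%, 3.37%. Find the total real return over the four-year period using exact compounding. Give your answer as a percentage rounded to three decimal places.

25.043%

Compound the nominal returns: 1.0983 × 1.1046 × 1.1152 × 1.0579 = 1.431276.
Compound inflation: 1.0690 × 1.0400 × 0.9960 × 1.0337 = 1.144629.
Deflate: 1.431276 / 1.144629 = 1.250427.
Total real return = 1.250427 − 1 → 25.043%.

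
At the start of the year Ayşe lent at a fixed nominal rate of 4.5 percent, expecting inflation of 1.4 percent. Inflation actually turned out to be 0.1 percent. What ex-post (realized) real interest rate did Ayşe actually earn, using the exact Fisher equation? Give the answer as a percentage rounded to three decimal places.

Ex-post: (1 + 0.0450)/(1 + 0.0010) − 1 = 4.3956%
So the realized real rate is 4.396%.

4.396%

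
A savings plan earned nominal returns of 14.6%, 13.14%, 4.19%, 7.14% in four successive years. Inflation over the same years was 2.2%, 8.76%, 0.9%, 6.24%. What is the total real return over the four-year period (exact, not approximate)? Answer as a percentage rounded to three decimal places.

21.473%

Nominal growth factor = 1.1460 × 1.1314 × 1.0419 × 1.0714 = 1.447366
Price-level growth factor = 1.0220 × 1.0876 × 1.0090 × 1.0624 = 1.191514
Real growth factor = 1.447366 / 1.191514 = 1.214728
Total real return = 1.214728 − 1 → 21.473%.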